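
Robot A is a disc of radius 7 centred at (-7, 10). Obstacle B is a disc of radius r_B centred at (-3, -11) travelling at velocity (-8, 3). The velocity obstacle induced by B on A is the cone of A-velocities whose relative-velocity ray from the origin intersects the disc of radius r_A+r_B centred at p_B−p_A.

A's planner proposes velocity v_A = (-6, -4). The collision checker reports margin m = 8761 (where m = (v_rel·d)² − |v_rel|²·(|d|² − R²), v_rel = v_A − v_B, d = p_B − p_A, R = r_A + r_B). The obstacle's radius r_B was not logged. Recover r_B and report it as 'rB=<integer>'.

m = 8761
d = (4, -21);  v_rel = (2, -7),  |v_rel|² = 53
v_rel×d = (2)·(-21) − (-7)·(4) = -14
since m = R²·53 − (-14)²:  R² = (196 + 8761) / 53 = 169
R = √169 = 13  ⇒  r_B = 13 − 7 = 6

rB=6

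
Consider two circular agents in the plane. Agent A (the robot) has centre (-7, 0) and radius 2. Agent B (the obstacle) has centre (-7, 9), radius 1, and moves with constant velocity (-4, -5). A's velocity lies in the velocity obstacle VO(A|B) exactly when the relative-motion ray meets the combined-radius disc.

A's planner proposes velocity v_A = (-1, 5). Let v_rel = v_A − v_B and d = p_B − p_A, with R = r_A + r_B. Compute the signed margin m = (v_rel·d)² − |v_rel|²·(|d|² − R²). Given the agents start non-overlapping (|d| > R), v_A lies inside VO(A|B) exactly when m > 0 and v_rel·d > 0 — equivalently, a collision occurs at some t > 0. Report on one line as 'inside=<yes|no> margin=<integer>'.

d = (0, 9),  |d|² = 81;  R = 2+1 = 3,  c = 81−3² = 72
v_rel = (3, 10),  |v_rel|² = 109;  v_rel·d = (3)·(0) + (10)·(9) = 90
109·t² − 180·t + 72 = 0  ⇒  m = 90² − 109·72 = 252
m = 252 > 0,  v_rel·d = 90 > 0  ⇒  inside

inside=yes margin=252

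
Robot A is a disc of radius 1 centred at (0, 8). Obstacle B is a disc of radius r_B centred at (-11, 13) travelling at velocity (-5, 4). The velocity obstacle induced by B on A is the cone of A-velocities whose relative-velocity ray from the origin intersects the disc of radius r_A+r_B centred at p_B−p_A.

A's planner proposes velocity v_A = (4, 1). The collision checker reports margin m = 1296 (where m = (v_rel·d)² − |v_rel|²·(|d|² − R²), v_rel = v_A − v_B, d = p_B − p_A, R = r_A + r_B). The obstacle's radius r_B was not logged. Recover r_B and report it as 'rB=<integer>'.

m = 1296
d = (-11, 5);  v_rel = (9, -3),  |v_rel|² = 90
v_rel×d = (9)·(5) − (-3)·(-11) = 12
since m = R²·90 − 12²:  R² = (144 + 1296) / 90 = 16
R = √16 = 4  ⇒  r_B = 4 − 1 = 3

rB=3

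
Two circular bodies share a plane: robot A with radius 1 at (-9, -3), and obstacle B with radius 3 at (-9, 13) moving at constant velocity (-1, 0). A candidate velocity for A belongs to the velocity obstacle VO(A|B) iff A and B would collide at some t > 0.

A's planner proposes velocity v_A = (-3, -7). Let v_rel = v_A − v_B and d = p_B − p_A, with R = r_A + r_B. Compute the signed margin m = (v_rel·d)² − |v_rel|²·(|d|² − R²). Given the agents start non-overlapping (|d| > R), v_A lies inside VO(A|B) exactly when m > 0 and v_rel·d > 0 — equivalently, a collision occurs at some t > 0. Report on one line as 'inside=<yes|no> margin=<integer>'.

d = (0, 16),  |d|² = 256;  R = 1+3 = 4,  c = 256−4² = 240
v_rel = (-2, -7),  |v_rel|² = 53;  v_rel·d = (-2)·(0) + (-7)·(16) = -112
53·t² + 224·t + 240 = 0  ⇒  m = (-112)² − 53·240 = -176
m = -176 < 0,  v_rel·d = -112 < 0  ⇒  outside

inside=no margin=-176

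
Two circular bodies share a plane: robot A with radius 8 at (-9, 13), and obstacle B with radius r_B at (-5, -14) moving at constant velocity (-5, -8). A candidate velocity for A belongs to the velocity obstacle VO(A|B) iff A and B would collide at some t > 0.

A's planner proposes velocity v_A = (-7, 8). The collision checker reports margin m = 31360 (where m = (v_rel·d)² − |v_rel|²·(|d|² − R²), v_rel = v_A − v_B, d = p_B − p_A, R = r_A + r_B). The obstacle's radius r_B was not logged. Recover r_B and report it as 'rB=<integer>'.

m = 31360
d = (4, -27);  v_rel = (-2, 16),  |v_rel|² = 260
v_rel×d = (-2)·(-27) − (16)·(4) = -10
since m = R²·260 − (-10)²:  R² = (100 + 31360) / 260 = 121
R = √121 = 11  ⇒  r_B = 11 − 8 = 3

rB=3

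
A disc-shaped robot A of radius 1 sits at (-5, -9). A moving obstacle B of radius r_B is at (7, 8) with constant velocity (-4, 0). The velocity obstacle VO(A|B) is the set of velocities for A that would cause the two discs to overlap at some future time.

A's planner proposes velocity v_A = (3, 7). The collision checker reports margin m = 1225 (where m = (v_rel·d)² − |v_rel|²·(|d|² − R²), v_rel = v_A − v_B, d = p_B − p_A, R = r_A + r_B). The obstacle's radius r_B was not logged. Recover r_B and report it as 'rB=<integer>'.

m = 1225
d = (12, 17);  v_rel = (7, 7),  |v_rel|² = 98
v_rel×d = (7)·(17) − (7)·(12) = 35
since m = R²·98 − 35²:  R² = (1225 + 1225) / 98 = 25
R = √25 = 5  ⇒  r_B = 5 − 1 = 4

rB=4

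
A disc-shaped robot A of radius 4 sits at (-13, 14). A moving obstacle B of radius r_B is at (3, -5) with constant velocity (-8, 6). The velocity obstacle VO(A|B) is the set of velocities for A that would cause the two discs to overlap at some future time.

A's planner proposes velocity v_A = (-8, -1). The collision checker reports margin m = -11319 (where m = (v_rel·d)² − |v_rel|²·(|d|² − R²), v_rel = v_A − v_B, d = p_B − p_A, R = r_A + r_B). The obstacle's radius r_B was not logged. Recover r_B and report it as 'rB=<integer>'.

m = -11319
d = (16, -19);  v_rel = (0, -7),  |v_rel|² = 49
v_rel×d = (0)·(-19) − (-7)·(16) = 112
since m = R²·49 − 112²:  R² = (12544 + -11319) / 49 = 25
R = √25 = 5  ⇒  r_B = 5 − 4 = 1

rB=1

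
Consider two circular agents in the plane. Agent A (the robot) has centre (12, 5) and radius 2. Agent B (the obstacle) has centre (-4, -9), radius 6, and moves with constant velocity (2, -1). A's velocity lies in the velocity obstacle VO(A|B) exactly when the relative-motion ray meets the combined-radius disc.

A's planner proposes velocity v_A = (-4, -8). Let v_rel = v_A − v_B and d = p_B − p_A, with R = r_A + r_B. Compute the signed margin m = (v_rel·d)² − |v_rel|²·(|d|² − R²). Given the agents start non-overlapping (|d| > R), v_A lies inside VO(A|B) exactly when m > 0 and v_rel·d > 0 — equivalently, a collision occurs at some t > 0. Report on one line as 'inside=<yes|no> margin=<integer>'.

d = (-16, -14),  |d|² = 452;  R = 2+6 = 8,  c = 452−8² = 388
v_rel = (-6, -7),  |v_rel|² = 85;  v_rel·d = (-6)·(-16) + (-7)·(-14) = 194
85·t² − 388·t + 388 = 0  ⇒  m = 194² − 85·388 = 4656
m = 4656 > 0,  v_rel·d = 194 > 0  ⇒  inside

inside=yes margin=4656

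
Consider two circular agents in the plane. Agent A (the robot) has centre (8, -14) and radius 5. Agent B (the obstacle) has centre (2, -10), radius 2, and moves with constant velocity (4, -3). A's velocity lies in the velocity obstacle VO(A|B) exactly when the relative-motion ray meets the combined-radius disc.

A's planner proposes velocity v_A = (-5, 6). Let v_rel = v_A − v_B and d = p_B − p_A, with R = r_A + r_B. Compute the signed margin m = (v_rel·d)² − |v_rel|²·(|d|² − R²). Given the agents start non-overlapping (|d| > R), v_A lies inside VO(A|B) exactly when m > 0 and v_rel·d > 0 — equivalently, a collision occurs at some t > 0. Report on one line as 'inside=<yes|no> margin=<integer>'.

d = (-6, 4),  |d|² = 52;  R = 5+2 = 7,  c = 52−7² = 3
v_rel = (-9, 9),  |v_rel|² = 162;  v_rel·d = (-9)·(-6) + (9)·(4) = 90
162·t² − 180·t + 3 = 0  ⇒  m = 90² − 162·3 = 7614
m = 7614 > 0,  v_rel·d = 90 > 0  ⇒  inside

inside=yes margin=7614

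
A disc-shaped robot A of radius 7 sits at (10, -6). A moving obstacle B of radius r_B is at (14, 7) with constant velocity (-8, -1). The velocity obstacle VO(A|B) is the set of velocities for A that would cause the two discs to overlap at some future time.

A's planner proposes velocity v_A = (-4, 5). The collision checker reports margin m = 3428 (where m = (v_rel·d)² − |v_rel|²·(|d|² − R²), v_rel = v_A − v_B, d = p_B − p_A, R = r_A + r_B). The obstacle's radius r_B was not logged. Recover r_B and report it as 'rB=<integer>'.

m = 3428
d = (4, 13);  v_rel = (4, 6),  |v_rel|² = 52
v_rel×d = (4)·(13) − (6)·(4) = 28
since m = R²·52 − 28²:  R² = (784 + 3428) / 52 = 81
R = √81 = 9  ⇒  r_B = 9 − 7 = 2

rB=2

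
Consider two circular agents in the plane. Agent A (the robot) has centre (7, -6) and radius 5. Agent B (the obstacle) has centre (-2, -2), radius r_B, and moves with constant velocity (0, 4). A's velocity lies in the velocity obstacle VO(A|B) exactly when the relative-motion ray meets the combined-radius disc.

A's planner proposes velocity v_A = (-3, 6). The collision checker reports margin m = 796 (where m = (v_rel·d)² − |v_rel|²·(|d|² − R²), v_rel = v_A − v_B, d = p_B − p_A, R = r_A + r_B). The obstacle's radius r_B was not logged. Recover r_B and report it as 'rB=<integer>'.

m = 796
d = (-9, 4);  v_rel = (-3, 2),  |v_rel|² = 13
v_rel×d = (-3)·(4) − (2)·(-9) = 6
since m = R²·13 − 6²:  R² = (36 + 796) / 13 = 64
R = √64 = 8  ⇒  r_B = 8 − 5 = 3

rB=3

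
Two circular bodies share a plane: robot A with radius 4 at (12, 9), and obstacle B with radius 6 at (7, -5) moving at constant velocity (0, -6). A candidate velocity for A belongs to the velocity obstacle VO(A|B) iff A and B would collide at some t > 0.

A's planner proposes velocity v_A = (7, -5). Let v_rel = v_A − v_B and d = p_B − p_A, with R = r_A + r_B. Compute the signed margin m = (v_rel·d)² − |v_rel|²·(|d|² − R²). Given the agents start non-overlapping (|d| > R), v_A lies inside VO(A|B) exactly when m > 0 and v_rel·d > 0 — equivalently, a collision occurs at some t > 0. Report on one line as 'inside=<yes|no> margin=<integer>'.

d = (-5, -14),  |d|² = 221;  R = 4+6 = 10,  c = 221−10² = 121
v_rel = (7, 1),  |v_rel|² = 50;  v_rel·d = (7)·(-5) + (1)·(-14) = -49
50·t² + 98·t + 121 = 0  ⇒  m = (-49)² − 50·121 = -3649
m = -3649 < 0,  v_rel·d = -49 < 0  ⇒  outside

inside=no margin=-3649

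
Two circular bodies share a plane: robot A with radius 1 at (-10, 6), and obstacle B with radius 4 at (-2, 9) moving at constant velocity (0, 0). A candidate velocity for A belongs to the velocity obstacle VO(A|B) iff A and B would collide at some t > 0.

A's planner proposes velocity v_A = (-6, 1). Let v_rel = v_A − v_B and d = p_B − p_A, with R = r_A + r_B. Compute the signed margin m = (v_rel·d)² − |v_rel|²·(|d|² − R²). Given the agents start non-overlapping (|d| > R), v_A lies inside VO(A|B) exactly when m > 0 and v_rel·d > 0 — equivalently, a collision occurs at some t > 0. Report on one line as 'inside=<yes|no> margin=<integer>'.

d = (8, 3),  |d|² = 73;  R = 1+4 = 5,  c = 73−5² = 48
v_rel = (-6, 1),  |v_rel|² = 37;  v_rel·d = (-6)·(8) + (1)·(3) = -45
37·t² + 90·t + 48 = 0  ⇒  m = (-45)² − 37·48 = 249
m = 249 > 0,  v_rel·d = -45 < 0  ⇒  outside

inside=no margin=249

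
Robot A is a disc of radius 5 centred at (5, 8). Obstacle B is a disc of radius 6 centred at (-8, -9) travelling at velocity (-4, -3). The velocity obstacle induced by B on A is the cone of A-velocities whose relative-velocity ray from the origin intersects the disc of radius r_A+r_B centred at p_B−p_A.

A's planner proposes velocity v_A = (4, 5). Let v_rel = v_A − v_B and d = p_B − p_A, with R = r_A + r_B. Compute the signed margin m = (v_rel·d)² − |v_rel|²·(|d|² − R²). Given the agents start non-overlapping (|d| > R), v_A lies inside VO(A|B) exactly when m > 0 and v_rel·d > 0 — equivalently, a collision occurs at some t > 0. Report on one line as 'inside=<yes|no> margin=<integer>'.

d = (-13, -17),  |d|² = 458;  R = 5+6 = 11,  c = 458−11² = 337
v_rel = (8, 8),  |v_rel|² = 128;  v_rel·d = (8)·(-13) + (8)·(-17) = -240
128·t² + 480·t + 337 = 0  ⇒  m = (-240)² − 128·337 = 14464
m = 14464 > 0,  v_rel·d = -240 < 0  ⇒  outside

inside=no margin=14464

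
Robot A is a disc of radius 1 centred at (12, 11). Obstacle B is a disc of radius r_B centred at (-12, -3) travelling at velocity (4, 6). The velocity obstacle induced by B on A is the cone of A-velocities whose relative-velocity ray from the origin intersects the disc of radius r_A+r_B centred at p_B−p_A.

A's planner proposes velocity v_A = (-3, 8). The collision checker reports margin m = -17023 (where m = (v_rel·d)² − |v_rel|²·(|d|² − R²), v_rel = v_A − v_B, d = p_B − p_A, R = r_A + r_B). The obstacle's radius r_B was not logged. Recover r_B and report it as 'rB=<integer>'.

m = -17023
d = (-24, -14);  v_rel = (-7, 2),  |v_rel|² = 53
v_rel×d = (-7)·(-14) − (2)·(-24) = 146
since m = R²·53 − 146²:  R² = (21316 + -17023) / 53 = 81
R = √81 = 9  ⇒  r_B = 9 − 1 = 8

rB=8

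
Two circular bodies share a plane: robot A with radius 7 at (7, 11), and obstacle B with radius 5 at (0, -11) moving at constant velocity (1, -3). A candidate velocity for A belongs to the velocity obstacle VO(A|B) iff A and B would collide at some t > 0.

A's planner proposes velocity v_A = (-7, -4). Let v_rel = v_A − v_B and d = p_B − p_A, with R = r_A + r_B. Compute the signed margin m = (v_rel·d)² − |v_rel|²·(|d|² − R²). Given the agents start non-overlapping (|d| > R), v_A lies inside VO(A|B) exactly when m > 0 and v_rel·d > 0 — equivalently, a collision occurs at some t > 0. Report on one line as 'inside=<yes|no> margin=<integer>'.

d = (-7, -22),  |d|² = 533;  R = 7+5 = 12,  c = 533−12² = 389
v_rel = (-8, -1),  |v_rel|² = 65;  v_rel·d = (-8)·(-7) + (-1)·(-22) = 78
65·t² − 156·t + 389 = 0  ⇒  m = 78² − 65·389 = -19201
m = -19201 < 0,  v_rel·d = 78 > 0  ⇒  outside

inside=no margin=-19201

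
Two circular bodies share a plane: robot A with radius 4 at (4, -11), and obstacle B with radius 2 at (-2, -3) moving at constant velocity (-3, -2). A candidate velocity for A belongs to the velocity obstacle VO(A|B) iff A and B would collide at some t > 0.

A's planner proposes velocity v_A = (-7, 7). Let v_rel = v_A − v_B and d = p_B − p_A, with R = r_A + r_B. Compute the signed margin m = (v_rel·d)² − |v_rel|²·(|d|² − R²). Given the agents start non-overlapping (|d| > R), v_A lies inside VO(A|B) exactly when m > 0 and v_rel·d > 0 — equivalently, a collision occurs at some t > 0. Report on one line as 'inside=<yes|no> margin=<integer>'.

d = (-6, 8),  |d|² = 100;  R = 4+2 = 6,  c = 100−6² = 64
v_rel = (-4, 9),  |v_rel|² = 97;  v_rel·d = (-4)·(-6) + (9)·(8) = 96
97·t² − 192·t + 64 = 0  ⇒  m = 96² − 97·64 = 3008
m = 3008 > 0,  v_rel·d = 96 > 0  ⇒  inside

inside=yes margin=3008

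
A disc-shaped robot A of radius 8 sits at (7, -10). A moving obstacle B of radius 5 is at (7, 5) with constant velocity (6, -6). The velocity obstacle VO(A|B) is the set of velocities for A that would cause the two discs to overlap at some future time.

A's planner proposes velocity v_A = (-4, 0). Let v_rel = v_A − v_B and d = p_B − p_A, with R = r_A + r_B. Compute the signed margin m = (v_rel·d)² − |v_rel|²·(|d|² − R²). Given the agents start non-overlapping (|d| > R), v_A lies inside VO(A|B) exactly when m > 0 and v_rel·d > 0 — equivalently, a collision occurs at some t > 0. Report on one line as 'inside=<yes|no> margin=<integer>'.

d = (0, 15),  |d|² = 225;  R = 8+5 = 13,  c = 225−13² = 56
v_rel = (-10, 6),  |v_rel|² = 136;  v_rel·d = (-10)·(0) + (6)·(15) = 90
136·t² − 180·t + 56 = 0  ⇒  m = 90² − 136·56 = 484
m = 484 > 0,  v_rel·d = 90 > 0  ⇒  inside

inside=yes margin=484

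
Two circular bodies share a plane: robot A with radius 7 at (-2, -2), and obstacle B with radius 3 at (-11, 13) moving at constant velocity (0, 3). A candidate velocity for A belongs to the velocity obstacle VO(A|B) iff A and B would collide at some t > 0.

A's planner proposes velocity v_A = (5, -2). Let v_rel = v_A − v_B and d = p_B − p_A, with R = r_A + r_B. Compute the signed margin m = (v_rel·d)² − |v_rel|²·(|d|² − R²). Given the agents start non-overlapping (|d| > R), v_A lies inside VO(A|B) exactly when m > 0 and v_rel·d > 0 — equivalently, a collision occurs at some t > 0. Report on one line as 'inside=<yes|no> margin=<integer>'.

d = (-9, 15),  |d|² = 306;  R = 7+3 = 10,  c = 306−10² = 206
v_rel = (5, -5),  |v_rel|² = 50;  v_rel·d = (5)·(-9) + (-5)·(15) = -120
50·t² + 240·t + 206 = 0  ⇒  m = (-120)² − 50·206 = 4100
m = 4100 > 0,  v_rel·d = -120 < 0  ⇒  outside

inside=no margin=4100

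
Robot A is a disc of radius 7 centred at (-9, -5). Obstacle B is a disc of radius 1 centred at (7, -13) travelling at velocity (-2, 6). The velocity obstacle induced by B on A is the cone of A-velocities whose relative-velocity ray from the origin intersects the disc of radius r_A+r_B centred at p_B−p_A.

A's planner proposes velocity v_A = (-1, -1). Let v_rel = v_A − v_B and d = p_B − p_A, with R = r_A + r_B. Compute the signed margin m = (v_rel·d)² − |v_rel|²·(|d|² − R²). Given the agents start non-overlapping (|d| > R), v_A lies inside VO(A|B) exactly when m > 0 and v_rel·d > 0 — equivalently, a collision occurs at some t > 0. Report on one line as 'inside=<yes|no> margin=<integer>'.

d = (16, -8),  |d|² = 320;  R = 7+1 = 8,  c = 320−8² = 256
v_rel = (1, -7),  |v_rel|² = 50;  v_rel·d = (1)·(16) + (-7)·(-8) = 72
50·t² − 144·t + 256 = 0  ⇒  m = 72² − 50·256 = -7616
m = -7616 < 0,  v_rel·d = 72 > 0  ⇒  outside

inside=no margin=-7616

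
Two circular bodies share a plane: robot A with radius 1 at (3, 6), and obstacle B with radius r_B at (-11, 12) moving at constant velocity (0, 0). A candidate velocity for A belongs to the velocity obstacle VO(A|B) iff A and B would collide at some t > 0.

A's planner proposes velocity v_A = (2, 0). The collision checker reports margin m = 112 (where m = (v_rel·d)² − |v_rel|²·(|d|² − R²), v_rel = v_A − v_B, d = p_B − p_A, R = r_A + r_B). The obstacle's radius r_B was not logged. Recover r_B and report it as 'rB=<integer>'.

m = 112
d = (-14, 6);  v_rel = (2, 0),  |v_rel|² = 4
v_rel×d = (2)·(6) − (0)·(-14) = 12
since m = R²·4 − 12²:  R² = (144 + 112) / 4 = 64
R = √64 = 8  ⇒  r_B = 8 − 1 = 7

rB=7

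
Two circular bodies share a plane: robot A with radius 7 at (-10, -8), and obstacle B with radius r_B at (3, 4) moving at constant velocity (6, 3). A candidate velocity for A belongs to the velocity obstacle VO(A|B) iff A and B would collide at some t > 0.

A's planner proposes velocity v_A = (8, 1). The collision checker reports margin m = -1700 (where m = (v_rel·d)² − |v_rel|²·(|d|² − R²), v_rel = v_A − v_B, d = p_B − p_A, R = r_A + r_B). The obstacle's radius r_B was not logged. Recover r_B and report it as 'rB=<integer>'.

m = -1700
d = (13, 12);  v_rel = (2, -2),  |v_rel|² = 8
v_rel×d = (2)·(12) − (-2)·(13) = 50
since m = R²·8 − 50²:  R² = (2500 + -1700) / 8 = 100
R = √100 = 10  ⇒  r_B = 10 − 7 = 3

rB=3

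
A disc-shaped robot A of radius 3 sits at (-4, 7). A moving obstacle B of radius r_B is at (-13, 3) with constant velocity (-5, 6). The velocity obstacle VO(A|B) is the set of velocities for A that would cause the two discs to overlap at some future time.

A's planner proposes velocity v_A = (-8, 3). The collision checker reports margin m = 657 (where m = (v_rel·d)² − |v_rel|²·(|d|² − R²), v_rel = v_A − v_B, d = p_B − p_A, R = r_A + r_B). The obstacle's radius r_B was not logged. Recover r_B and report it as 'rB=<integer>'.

m = 657
d = (-9, -4);  v_rel = (-3, -3),  |v_rel|² = 18
v_rel×d = (-3)·(-4) − (-3)·(-9) = -15
since m = R²·18 − (-15)²:  R² = (225 + 657) / 18 = 49
R = √49 = 7  ⇒  r_B = 7 − 3 = 4

rB=4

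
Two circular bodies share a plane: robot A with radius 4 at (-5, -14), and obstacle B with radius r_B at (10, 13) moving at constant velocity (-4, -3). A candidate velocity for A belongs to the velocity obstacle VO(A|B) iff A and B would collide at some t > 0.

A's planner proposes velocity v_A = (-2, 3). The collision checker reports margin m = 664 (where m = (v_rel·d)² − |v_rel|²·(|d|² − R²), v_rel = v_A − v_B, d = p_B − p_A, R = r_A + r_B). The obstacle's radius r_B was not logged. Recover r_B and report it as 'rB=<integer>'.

m = 664
d = (15, 27);  v_rel = (2, 6),  |v_rel|² = 40
v_rel×d = (2)·(27) − (6)·(15) = -36
since m = R²·40 − (-36)²:  R² = (1296 + 664) / 40 = 49
R = √49 = 7  ⇒  r_B = 7 − 4 = 3

rB=3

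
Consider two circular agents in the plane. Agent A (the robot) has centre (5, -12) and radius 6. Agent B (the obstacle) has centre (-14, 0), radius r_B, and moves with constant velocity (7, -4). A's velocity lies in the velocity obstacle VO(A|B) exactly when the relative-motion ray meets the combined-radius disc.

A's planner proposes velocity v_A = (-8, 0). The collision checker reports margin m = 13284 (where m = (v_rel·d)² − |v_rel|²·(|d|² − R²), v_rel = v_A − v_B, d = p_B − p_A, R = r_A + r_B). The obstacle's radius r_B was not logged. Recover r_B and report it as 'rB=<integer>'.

m = 13284
d = (-19, 12);  v_rel = (-15, 4),  |v_rel|² = 241
v_rel×d = (-15)·(12) − (4)·(-19) = -104
since m = R²·241 − (-104)²:  R² = (10816 + 13284) / 241 = 100
R = √100 = 10  ⇒  r_B = 10 − 6 = 4

rB=4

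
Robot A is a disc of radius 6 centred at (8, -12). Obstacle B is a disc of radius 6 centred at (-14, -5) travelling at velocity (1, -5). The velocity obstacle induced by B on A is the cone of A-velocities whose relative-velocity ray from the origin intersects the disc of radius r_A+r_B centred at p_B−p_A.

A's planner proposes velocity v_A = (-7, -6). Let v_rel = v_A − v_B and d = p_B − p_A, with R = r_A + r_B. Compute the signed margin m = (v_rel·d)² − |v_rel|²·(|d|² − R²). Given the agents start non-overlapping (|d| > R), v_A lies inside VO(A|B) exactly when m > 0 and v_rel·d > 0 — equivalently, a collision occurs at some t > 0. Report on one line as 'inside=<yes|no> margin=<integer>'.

d = (-22, 7),  |d|² = 533;  R = 6+6 = 12,  c = 533−12² = 389
v_rel = (-8, -1),  |v_rel|² = 65;  v_rel·d = (-8)·(-22) + (-1)·(7) = 169
65·t² − 338·t + 389 = 0  ⇒  m = 169² − 65·389 = 3276
m = 3276 > 0,  v_rel·d = 169 > 0  ⇒  inside

inside=yes margin=3276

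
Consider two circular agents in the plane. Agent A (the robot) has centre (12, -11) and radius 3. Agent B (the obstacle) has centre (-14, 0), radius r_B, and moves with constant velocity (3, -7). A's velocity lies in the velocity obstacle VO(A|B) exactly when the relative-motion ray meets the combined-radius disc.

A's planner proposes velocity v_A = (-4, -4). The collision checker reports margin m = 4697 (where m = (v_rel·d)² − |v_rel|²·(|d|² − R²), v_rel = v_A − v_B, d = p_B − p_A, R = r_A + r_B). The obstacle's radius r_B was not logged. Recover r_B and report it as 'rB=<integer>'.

m = 4697
d = (-26, 11);  v_rel = (-7, 3),  |v_rel|² = 58
v_rel×d = (-7)·(11) − (3)·(-26) = 1
since m = R²·58 − 1²:  R² = (1 + 4697) / 58 = 81
R = √81 = 9  ⇒  r_B = 9 − 3 = 6

rB=6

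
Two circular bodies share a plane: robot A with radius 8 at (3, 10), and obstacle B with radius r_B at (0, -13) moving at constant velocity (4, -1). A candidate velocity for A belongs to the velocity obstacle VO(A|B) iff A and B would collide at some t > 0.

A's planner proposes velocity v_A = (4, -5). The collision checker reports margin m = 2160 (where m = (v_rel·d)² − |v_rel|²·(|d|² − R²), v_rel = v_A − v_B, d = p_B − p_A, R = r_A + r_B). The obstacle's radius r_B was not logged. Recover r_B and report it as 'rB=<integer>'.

m = 2160
d = (-3, -23);  v_rel = (0, -4),  |v_rel|² = 16
v_rel×d = (0)·(-23) − (-4)·(-3) = -12
since m = R²·16 − (-12)²:  R² = (144 + 2160) / 16 = 144
R = √144 = 12  ⇒  r_B = 12 − 8 = 4

rB=4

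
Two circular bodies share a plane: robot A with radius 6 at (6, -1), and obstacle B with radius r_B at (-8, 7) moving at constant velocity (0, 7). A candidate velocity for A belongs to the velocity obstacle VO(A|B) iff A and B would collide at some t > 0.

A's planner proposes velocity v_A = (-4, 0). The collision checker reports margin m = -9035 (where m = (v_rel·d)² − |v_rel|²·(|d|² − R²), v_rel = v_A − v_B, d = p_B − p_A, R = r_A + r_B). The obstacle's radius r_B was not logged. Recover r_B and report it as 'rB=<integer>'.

m = -9035
d = (-14, 8);  v_rel = (-4, -7),  |v_rel|² = 65
v_rel×d = (-4)·(8) − (-7)·(-14) = -130
since m = R²·65 − (-130)²:  R² = (16900 + -9035) / 65 = 121
R = √121 = 11  ⇒  r_B = 11 − 6 = 5

rB=5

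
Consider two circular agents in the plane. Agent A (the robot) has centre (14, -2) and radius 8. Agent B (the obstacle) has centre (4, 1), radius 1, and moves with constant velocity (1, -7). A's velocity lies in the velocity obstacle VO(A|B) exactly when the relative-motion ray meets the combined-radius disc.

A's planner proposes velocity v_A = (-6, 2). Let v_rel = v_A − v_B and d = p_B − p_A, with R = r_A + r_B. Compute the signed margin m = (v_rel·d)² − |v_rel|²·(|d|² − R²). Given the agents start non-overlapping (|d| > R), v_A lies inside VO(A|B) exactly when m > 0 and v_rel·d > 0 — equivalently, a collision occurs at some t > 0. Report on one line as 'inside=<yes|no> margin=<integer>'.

d = (-10, 3),  |d|² = 109;  R = 8+1 = 9,  c = 109−9² = 28
v_rel = (-7, 9),  |v_rel|² = 130;  v_rel·d = (-7)·(-10) + (9)·(3) = 97
130·t² − 194·t + 28 = 0  ⇒  m = 97² − 130·28 = 5769
m = 5769 > 0,  v_rel·d = 97 > 0  ⇒  inside

inside=yes margin=5769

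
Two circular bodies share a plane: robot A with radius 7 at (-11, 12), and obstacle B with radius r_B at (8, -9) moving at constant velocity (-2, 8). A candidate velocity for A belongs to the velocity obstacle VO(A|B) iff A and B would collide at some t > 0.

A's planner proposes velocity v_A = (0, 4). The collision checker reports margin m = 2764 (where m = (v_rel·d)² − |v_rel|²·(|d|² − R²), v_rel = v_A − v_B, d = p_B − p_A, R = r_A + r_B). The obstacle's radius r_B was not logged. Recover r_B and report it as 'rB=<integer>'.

m = 2764
d = (19, -21);  v_rel = (2, -4),  |v_rel|² = 20
v_rel×d = (2)·(-21) − (-4)·(19) = 34
since m = R²·20 − 34²:  R² = (1156 + 2764) / 20 = 196
R = √196 = 14  ⇒  r_B = 14 − 7 = 7

rB=7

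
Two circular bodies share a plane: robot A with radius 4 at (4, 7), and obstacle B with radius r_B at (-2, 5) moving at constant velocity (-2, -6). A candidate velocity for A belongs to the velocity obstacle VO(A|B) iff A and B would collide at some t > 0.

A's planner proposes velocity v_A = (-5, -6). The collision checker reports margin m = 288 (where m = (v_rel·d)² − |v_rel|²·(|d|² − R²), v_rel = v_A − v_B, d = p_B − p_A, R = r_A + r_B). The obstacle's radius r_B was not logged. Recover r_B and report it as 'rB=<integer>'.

m = 288
d = (-6, -2);  v_rel = (-3, 0),  |v_rel|² = 9
v_rel×d = (-3)·(-2) − (0)·(-6) = 6
since m = R²·9 − 6²:  R² = (36 + 288) / 9 = 36
R = √36 = 6  ⇒  r_B = 6 − 4 = 2

rB=2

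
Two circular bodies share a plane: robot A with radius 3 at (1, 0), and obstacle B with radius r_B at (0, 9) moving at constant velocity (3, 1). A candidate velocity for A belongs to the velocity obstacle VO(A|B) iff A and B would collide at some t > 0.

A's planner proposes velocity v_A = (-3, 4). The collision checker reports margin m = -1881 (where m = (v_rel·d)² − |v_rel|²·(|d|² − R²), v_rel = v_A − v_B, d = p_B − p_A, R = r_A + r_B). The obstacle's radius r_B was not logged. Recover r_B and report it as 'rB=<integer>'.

m = -1881
d = (-1, 9);  v_rel = (-6, 3),  |v_rel|² = 45
v_rel×d = (-6)·(9) − (3)·(-1) = -51
since m = R²·45 − (-51)²:  R² = (2601 + -1881) / 45 = 16
R = √16 = 4  ⇒  r_B = 4 − 3 = 1

rB=1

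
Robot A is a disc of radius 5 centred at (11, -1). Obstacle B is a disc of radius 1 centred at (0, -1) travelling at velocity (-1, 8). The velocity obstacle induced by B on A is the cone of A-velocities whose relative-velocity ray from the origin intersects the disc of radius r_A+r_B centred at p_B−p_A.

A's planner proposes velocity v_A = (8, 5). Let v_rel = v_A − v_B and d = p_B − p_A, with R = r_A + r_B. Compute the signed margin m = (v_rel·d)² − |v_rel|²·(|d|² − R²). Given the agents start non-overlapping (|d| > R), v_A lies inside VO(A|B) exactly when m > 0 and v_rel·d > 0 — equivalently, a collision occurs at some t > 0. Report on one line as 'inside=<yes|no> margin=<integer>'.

d = (-11, 0),  |d|² = 121;  R = 5+1 = 6,  c = 121−6² = 85
v_rel = (9, -3),  |v_rel|² = 90;  v_rel·d = (9)·(-11) + (-3)·(0) = -99
90·t² + 198·t + 85 = 0  ⇒  m = (-99)² − 90·85 = 2151
m = 2151 > 0,  v_rel·d = -99 < 0  ⇒  outside

inside=no margin=2151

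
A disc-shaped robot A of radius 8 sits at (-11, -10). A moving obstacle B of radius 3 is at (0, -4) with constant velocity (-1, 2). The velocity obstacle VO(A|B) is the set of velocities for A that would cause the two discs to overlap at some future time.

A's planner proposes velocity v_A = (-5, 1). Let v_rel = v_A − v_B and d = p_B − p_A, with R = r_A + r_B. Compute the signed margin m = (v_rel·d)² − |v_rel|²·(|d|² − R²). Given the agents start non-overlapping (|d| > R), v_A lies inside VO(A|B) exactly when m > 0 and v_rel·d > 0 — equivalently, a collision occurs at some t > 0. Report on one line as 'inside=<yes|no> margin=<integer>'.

d = (11, 6),  |d|² = 157;  R = 8+3 = 11,  c = 157−11² = 36
v_rel = (-4, -1),  |v_rel|² = 17;  v_rel·d = (-4)·(11) + (-1)·(6) = -50
17·t² + 100·t + 36 = 0  ⇒  m = (-50)² − 17·36 = 1888
m = 1888 > 0,  v_rel·d = -50 < 0  ⇒  outside

inside=no margin=1888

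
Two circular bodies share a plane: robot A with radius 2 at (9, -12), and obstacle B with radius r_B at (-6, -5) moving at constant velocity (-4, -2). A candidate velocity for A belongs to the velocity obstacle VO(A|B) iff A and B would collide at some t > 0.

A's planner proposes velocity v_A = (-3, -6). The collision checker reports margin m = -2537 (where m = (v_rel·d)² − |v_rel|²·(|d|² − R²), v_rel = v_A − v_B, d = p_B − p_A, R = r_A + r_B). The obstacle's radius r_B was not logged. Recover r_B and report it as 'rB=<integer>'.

m = -2537
d = (-15, 7);  v_rel = (1, -4),  |v_rel|² = 17
v_rel×d = (1)·(7) − (-4)·(-15) = -53
since m = R²·17 − (-53)²:  R² = (2809 + -2537) / 17 = 16
R = √16 = 4  ⇒  r_B = 4 − 2 = 2

rB=2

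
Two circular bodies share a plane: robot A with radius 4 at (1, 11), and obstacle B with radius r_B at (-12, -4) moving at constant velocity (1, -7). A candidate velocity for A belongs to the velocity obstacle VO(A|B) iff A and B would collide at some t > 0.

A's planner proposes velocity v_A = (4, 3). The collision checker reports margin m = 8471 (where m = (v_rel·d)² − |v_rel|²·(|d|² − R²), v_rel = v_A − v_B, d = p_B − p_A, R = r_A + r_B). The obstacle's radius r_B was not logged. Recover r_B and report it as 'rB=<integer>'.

m = 8471
d = (-13, -15);  v_rel = (3, 10),  |v_rel|² = 109
v_rel×d = (3)·(-15) − (10)·(-13) = 85
since m = R²·109 − 85²:  R² = (7225 + 8471) / 109 = 144
R = √144 = 12  ⇒  r_B = 12 − 4 = 8

rB=8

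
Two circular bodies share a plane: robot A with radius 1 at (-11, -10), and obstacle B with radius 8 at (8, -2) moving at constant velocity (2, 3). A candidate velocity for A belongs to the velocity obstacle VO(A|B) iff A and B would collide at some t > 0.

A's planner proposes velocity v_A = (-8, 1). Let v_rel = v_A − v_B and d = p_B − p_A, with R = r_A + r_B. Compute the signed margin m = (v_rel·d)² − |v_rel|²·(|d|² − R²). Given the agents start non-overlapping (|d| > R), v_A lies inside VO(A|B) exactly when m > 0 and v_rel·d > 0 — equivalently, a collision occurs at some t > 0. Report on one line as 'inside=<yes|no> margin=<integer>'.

d = (19, 8),  |d|² = 425;  R = 1+8 = 9,  c = 425−9² = 344
v_rel = (-10, -2),  |v_rel|² = 104;  v_rel·d = (-10)·(19) + (-2)·(8) = -206
104·t² + 412·t + 344 = 0  ⇒  m = (-206)² − 104·344 = 6660
m = 6660 > 0,  v_rel·d = -206 < 0  ⇒  outside

inside=no margin=6660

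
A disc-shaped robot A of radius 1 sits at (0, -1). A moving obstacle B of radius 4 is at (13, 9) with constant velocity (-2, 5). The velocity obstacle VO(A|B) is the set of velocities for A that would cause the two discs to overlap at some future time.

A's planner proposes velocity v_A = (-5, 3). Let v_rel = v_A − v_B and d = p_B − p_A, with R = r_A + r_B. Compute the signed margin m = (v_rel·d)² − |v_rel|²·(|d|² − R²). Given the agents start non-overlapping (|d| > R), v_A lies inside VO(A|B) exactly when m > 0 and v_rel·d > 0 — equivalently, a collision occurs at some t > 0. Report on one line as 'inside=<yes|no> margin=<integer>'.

d = (13, 10),  |d|² = 269;  R = 1+4 = 5,  c = 269−5² = 244
v_rel = (-3, -2),  |v_rel|² = 13;  v_rel·d = (-3)·(13) + (-2)·(10) = -59
13·t² + 118·t + 244 = 0  ⇒  m = (-59)² − 13·244 = 309
m = 309 > 0,  v_rel·d = -59 < 0  ⇒  outside

inside=no margin=309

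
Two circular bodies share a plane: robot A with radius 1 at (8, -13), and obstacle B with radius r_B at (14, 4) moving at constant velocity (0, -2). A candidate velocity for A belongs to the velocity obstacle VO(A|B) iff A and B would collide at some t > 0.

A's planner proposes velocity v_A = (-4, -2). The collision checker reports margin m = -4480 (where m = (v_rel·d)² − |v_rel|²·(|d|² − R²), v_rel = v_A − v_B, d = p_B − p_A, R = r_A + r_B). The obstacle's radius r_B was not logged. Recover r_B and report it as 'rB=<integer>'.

m = -4480
d = (6, 17);  v_rel = (-4, 0),  |v_rel|² = 16
v_rel×d = (-4)·(17) − (0)·(6) = -68
since m = R²·16 − (-68)²:  R² = (4624 + -4480) / 16 = 9
R = √9 = 3  ⇒  r_B = 3 − 1 = 2

rB=2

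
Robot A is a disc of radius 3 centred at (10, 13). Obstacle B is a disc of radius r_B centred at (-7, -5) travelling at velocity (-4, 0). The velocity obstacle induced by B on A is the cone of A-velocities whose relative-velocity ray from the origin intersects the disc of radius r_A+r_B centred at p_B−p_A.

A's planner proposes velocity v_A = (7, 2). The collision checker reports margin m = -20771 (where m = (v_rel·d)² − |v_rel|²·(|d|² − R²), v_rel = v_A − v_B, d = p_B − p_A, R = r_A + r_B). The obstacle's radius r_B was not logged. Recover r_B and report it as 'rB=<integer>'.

m = -20771
d = (-17, -18);  v_rel = (11, 2),  |v_rel|² = 125
v_rel×d = (11)·(-18) − (2)·(-17) = -164
since m = R²·125 − (-164)²:  R² = (26896 + -20771) / 125 = 49
R = √49 = 7  ⇒  r_B = 7 − 3 = 4

rB=4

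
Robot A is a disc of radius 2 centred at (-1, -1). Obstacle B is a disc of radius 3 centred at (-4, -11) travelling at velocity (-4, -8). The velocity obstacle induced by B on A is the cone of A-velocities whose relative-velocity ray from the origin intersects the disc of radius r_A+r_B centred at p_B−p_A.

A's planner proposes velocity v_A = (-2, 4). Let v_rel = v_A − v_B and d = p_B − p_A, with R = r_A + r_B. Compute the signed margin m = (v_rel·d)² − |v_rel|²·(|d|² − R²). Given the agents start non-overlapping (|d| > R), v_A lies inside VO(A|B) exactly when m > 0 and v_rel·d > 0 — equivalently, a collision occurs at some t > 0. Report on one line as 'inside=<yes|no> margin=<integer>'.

d = (-3, -10),  |d|² = 109;  R = 2+3 = 5,  c = 109−5² = 84
v_rel = (2, 12),  |v_rel|² = 148;  v_rel·d = (2)·(-3) + (12)·(-10) = -126
148·t² + 252·t + 84 = 0  ⇒  m = (-126)² − 148·84 = 3444
m = 3444 > 0,  v_rel·d = -126 < 0  ⇒  outside

inside=no margin=3444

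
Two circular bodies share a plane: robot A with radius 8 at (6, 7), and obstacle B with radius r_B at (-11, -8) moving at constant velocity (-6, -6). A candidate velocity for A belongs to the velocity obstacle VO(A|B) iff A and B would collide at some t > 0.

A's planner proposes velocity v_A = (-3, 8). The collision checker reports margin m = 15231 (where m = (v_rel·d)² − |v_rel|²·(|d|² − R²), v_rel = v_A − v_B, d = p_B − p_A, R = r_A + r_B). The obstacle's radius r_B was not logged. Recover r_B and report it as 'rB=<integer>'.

m = 15231
d = (-17, -15);  v_rel = (3, 14),  |v_rel|² = 205
v_rel×d = (3)·(-15) − (14)·(-17) = 193
since m = R²·205 − 193²:  R² = (37249 + 15231) / 205 = 256
R = √256 = 16  ⇒  r_B = 16 − 8 = 8

rB=8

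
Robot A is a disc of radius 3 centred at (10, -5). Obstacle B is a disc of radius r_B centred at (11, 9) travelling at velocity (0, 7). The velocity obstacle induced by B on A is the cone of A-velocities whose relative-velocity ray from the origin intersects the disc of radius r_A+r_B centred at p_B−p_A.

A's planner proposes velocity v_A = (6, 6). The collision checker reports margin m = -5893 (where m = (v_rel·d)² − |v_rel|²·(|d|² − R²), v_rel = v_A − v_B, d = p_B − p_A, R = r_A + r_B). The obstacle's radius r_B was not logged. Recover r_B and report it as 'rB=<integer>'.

m = -5893
d = (1, 14);  v_rel = (6, -1),  |v_rel|² = 37
v_rel×d = (6)·(14) − (-1)·(1) = 85
since m = R²·37 − 85²:  R² = (7225 + -5893) / 37 = 36
R = √36 = 6  ⇒  r_B = 6 − 3 = 3

rB=3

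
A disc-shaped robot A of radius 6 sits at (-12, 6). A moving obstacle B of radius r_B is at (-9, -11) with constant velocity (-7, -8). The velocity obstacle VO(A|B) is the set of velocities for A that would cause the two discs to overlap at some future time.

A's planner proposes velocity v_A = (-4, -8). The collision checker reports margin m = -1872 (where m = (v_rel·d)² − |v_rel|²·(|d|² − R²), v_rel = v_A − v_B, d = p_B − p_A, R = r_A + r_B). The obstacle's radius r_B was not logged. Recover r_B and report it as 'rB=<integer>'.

m = -1872
d = (3, -17);  v_rel = (3, 0),  |v_rel|² = 9
v_rel×d = (3)·(-17) − (0)·(3) = -51
since m = R²·9 − (-51)²:  R² = (2601 + -1872) / 9 = 81
R = √81 = 9  ⇒  r_B = 9 − 6 = 3

rB=3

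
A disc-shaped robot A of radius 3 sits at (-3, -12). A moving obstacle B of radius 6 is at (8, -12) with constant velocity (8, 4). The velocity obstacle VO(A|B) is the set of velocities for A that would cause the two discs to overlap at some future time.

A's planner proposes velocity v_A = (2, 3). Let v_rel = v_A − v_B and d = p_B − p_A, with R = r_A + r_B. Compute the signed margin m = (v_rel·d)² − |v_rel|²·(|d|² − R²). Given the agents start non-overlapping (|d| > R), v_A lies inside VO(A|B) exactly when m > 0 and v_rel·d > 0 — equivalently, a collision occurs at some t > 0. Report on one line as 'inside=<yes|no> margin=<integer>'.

d = (11, 0),  |d|² = 121;  R = 3+6 = 9,  c = 121−9² = 40
v_rel = (-6, -1),  |v_rel|² = 37;  v_rel·d = (-6)·(11) + (-1)·(0) = -66
37·t² + 132·t + 40 = 0  ⇒  m = (-66)² − 37·40 = 2876
m = 2876 > 0,  v_rel·d = -66 < 0  ⇒  outside

inside=no margin=2876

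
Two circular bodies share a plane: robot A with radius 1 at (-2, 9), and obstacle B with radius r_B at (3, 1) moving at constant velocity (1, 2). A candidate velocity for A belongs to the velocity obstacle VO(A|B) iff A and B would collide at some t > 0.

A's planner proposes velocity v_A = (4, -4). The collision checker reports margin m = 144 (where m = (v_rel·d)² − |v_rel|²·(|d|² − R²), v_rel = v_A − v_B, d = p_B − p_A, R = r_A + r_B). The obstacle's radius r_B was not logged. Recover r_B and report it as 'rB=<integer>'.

m = 144
d = (5, -8);  v_rel = (3, -6),  |v_rel|² = 45
v_rel×d = (3)·(-8) − (-6)·(5) = 6
since m = R²·45 − 6²:  R² = (36 + 144) / 45 = 4
R = √4 = 2  ⇒  r_B = 2 − 1 = 1

rB=1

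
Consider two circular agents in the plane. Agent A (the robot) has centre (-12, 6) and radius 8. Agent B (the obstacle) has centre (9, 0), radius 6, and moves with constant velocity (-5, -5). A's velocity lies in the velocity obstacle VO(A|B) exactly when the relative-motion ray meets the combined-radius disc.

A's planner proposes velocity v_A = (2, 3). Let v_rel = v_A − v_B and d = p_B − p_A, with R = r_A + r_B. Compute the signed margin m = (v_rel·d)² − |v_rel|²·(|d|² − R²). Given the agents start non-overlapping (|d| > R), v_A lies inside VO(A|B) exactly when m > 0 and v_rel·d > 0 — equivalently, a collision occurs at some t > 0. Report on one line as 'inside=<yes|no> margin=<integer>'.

d = (21, -6),  |d|² = 477;  R = 8+6 = 14,  c = 477−14² = 281
v_rel = (7, 8),  |v_rel|² = 113;  v_rel·d = (7)·(21) + (8)·(-6) = 99
113·t² − 198·t + 281 = 0  ⇒  m = 99² − 113·281 = -21952
m = -21952 < 0,  v_rel·d = 99 > 0  ⇒  outside

inside=no margin=-21952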